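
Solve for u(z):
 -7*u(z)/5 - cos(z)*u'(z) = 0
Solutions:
 u(z) = C1*(sin(z) - 1)^(7/10)/(sin(z) + 1)^(7/10)


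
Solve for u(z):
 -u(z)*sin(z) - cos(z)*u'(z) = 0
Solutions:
 u(z) = C1*cos(z)


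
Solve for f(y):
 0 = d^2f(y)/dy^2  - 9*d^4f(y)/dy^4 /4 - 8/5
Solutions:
 f(y) = C1 + C2*y + C3*exp(-2*y/3) + C4*exp(2*y/3) + 4*y^2/5


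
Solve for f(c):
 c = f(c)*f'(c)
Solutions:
 f(c) = -sqrt(C1 + c^2)
 f(c) = sqrt(C1 + c^2)


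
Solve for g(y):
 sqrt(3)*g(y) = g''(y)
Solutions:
 g(y) = C1*exp(-3^(1/4)*y) + C2*exp(3^(1/4)*y)


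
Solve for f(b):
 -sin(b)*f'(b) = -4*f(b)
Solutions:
 f(b) = C1*(cos(b)^2 - 2*cos(b) + 1)/(cos(b)^2 + 2*cos(b) + 1)


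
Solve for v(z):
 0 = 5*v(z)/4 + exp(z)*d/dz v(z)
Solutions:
 v(z) = C1*exp(5*exp(-z)/4)


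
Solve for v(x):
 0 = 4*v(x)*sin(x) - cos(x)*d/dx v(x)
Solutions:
 v(x) = C1/cos(x)^4


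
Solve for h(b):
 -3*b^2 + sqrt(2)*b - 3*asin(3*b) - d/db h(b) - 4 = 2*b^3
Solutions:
 h(b) = C1 - b^4/2 - b^3 + sqrt(2)*b^2/2 - 3*b*asin(3*b) - 4*b - sqrt(1 - 9*b^2)


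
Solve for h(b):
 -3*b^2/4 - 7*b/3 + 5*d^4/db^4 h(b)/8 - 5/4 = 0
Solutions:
 h(b) = C1 + C2*b + C3*b^2 + C4*b^3 + b^6/300 + 7*b^5/225 + b^4/12


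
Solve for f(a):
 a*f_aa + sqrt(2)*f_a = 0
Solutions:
 f(a) = C1 + C2*a^(1 - sqrt(2))


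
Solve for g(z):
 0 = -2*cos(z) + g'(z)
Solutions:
 g(z) = C1 + 2*sin(z)


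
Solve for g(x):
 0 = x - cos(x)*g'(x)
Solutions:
 g(x) = C1 + Integral(x/cos(x), x)


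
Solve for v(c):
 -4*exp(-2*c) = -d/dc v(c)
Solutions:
 v(c) = C1 - 2*exp(-2*c)


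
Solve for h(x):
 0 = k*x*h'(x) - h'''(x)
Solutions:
 h(x) = C1 + Integral(C2*airyai(k^(1/3)*x) + C3*airybi(k^(1/3)*x), x)


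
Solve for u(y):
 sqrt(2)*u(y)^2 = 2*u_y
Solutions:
 u(y) = -2/(C1 + sqrt(2)*y)


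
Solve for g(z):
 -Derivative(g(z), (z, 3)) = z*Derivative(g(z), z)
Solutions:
 g(z) = C1 + Integral(C2*airyai(-z) + C3*airybi(-z), z)


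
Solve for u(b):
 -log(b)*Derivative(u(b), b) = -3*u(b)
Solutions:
 u(b) = C1*exp(3*li(b))


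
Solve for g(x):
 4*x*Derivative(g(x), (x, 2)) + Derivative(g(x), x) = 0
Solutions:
 g(x) = C1 + C2*x^(3/4)


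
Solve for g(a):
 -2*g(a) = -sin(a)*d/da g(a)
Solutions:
 g(a) = C1*(cos(a) - 1)/(cos(a) + 1)


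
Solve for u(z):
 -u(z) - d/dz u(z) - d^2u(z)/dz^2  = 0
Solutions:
 u(z) = (C1*sin(sqrt(3)*z/2) + C2*cos(sqrt(3)*z/2))*exp(-z/2)


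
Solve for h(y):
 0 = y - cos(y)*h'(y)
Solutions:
 h(y) = C1 + Integral(y/cos(y), y)


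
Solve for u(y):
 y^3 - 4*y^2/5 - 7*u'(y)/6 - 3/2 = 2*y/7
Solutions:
 u(y) = C1 + 3*y^4/14 - 8*y^3/35 - 6*y^2/49 - 9*y/7


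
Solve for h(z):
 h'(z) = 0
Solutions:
 h(z) = C1


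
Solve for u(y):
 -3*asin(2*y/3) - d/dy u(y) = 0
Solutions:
 u(y) = C1 - 3*y*asin(2*y/3) - 3*sqrt(9 - 4*y^2)/2


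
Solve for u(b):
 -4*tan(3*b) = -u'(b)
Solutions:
 u(b) = C1 - 4*log(cos(3*b))/3


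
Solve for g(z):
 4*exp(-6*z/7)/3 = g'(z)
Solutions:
 g(z) = C1 - 14*exp(-6*z/7)/9


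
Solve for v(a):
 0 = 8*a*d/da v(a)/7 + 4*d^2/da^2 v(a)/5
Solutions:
 v(a) = C1 + C2*erf(sqrt(35)*a/7)


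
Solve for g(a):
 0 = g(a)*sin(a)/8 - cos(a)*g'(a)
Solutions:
 g(a) = C1/cos(a)^(1/8)


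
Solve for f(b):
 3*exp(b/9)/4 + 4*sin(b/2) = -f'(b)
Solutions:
 f(b) = C1 - 27*exp(b/9)/4 + 8*cos(b/2)


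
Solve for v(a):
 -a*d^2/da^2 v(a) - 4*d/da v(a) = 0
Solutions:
 v(a) = C1 + C2/a^3


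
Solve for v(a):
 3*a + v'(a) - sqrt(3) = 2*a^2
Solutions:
 v(a) = C1 + 2*a^3/3 - 3*a^2/2 + sqrt(3)*a


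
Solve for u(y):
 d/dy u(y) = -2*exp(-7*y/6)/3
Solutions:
 u(y) = C1 + 4*exp(-7*y/6)/7


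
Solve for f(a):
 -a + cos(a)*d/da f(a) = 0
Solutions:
 f(a) = C1 + Integral(a/cos(a), a)


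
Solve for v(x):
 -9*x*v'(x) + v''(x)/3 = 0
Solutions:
 v(x) = C1 + C2*erfi(3*sqrt(6)*x/2)


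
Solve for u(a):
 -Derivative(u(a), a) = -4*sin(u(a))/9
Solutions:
 -4*a/9 + log(cos(u(a)) - 1)/2 - log(cos(u(a)) + 1)/2 = C1


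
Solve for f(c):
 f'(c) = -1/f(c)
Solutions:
 f(c) = -sqrt(C1 - 2*c)
 f(c) = sqrt(C1 - 2*c)


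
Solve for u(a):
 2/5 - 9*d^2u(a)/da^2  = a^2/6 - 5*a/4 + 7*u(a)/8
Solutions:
 u(a) = C1*sin(sqrt(14)*a/12) + C2*cos(sqrt(14)*a/12) - 4*a^2/21 + 10*a/7 + 1072/245


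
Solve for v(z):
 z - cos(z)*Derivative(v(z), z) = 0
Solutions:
 v(z) = C1 + Integral(z/cos(z), z)


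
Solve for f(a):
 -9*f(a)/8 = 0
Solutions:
 f(a) = 0


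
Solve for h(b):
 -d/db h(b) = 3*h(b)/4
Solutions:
 h(b) = C1*exp(-3*b/4)


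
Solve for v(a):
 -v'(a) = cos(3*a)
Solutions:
 v(a) = C1 - sin(3*a)/3


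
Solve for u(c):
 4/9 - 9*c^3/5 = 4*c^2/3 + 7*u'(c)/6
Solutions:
 u(c) = C1 - 27*c^4/70 - 8*c^3/21 + 8*c/21


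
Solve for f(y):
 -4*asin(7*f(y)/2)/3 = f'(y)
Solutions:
 Integral(1/asin(7*_y/2), (_y, f(y))) = C1 - 4*y/3


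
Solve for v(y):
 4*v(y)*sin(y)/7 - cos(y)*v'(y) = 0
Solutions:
 v(y) = C1/cos(y)^(4/7)


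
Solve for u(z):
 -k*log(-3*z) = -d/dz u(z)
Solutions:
 u(z) = C1 + k*z*log(-z) + k*z*(-1 + log(3))


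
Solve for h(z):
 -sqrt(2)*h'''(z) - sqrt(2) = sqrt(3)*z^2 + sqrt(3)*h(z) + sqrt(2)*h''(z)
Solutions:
 h(z) = C1*exp(z*(-2 + (1 + 27*sqrt(6)/4 + sqrt(-4 + (4 + 27*sqrt(6))^2/4)/2)^(-1/3) + (1 + 27*sqrt(6)/4 + sqrt(-4 + (4 + 27*sqrt(6))^2/4)/2)^(1/3))/6)*sin(sqrt(3)*z*(-(1 + 27*sqrt(6)/4 + sqrt(-4 + (2 + 27*sqrt(6)/2)^2)/2)^(1/3) + (1 + 27*sqrt(6)/4 + sqrt(-4 + (2 + 27*sqrt(6)/2)^2)/2)^(-1/3))/6) + C2*exp(z*(-2 + (1 + 27*sqrt(6)/4 + sqrt(-4 + (4 + 27*sqrt(6))^2/4)/2)^(-1/3) + (1 + 27*sqrt(6)/4 + sqrt(-4 + (4 + 27*sqrt(6))^2/4)/2)^(1/3))/6)*cos(sqrt(3)*z*(-(1 + 27*sqrt(6)/4 + sqrt(-4 + (2 + 27*sqrt(6)/2)^2)/2)^(1/3) + (1 + 27*sqrt(6)/4 + sqrt(-4 + (2 + 27*sqrt(6)/2)^2)/2)^(-1/3))/6) + C3*exp(-z*((1 + 27*sqrt(6)/4 + sqrt(-4 + (4 + 27*sqrt(6))^2/4)/2)^(-1/3) + 1 + (1 + 27*sqrt(6)/4 + sqrt(-4 + (4 + 27*sqrt(6))^2/4)/2)^(1/3))/3) - z^2 + sqrt(6)/3


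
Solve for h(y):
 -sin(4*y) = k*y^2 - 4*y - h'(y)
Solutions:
 h(y) = C1 + k*y^3/3 - 2*y^2 - cos(4*y)/4


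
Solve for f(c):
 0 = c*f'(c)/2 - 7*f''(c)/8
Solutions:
 f(c) = C1 + C2*erfi(sqrt(14)*c/7)


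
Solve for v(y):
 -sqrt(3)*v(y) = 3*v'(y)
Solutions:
 v(y) = C1*exp(-sqrt(3)*y/3)


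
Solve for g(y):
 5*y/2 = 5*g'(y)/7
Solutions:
 g(y) = C1 + 7*y^2/4


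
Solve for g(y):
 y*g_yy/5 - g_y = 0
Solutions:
 g(y) = C1 + C2*y^6


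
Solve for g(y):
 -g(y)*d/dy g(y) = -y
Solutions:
 g(y) = -sqrt(C1 + y^2)
 g(y) = sqrt(C1 + y^2)


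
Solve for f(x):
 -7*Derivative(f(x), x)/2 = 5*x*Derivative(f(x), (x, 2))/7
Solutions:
 f(x) = C1 + C2/x^(39/10)


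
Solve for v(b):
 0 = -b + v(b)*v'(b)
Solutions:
 v(b) = -sqrt(C1 + b^2)
 v(b) = sqrt(C1 + b^2)


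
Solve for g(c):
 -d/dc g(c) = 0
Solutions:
 g(c) = C1


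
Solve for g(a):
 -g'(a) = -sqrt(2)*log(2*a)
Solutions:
 g(a) = C1 + sqrt(2)*a*log(a) - sqrt(2)*a + sqrt(2)*a*log(2)


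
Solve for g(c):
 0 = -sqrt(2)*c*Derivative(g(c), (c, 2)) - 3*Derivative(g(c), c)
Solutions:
 g(c) = C1 + C2*c^(1 - 3*sqrt(2)/2)


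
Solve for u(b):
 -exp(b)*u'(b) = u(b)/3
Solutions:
 u(b) = C1*exp(exp(-b)/3)


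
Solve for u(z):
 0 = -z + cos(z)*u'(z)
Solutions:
 u(z) = C1 + Integral(z/cos(z), z)


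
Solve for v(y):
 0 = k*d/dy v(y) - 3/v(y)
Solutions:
 v(y) = -sqrt(C1 + 6*y/k)
 v(y) = sqrt(C1 + 6*y/k)


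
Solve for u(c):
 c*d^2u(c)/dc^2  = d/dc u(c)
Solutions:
 u(c) = C1 + C2*c^2


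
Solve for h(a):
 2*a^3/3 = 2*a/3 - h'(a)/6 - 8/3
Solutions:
 h(a) = C1 - a^4 + 2*a^2 - 16*a


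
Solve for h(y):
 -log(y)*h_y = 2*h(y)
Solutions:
 h(y) = C1*exp(-2*li(y))


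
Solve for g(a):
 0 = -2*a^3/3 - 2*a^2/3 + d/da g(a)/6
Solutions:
 g(a) = C1 + a^4 + 4*a^3/3


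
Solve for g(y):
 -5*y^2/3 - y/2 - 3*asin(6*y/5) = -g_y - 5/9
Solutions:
 g(y) = C1 + 5*y^3/9 + y^2/4 + 3*y*asin(6*y/5) - 5*y/9 + sqrt(25 - 36*y^2)/2


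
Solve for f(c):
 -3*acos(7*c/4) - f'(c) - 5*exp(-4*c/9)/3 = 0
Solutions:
 f(c) = C1 - 3*c*acos(7*c/4) + 3*sqrt(16 - 49*c^2)/7 + 15*exp(-4*c/9)/4


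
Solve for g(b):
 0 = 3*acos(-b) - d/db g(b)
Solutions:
 g(b) = C1 + 3*b*acos(-b) + 3*sqrt(1 - b^2)


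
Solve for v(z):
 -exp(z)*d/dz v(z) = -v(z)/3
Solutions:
 v(z) = C1*exp(-exp(-z)/3)


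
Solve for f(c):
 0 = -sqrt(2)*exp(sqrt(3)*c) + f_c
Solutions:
 f(c) = C1 + sqrt(6)*exp(sqrt(3)*c)/3


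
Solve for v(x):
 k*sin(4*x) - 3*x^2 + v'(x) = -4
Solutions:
 v(x) = C1 + k*cos(4*x)/4 + x^3 - 4*x


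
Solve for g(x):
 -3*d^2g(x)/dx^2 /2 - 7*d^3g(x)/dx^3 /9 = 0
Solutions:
 g(x) = C1 + C2*x + C3*exp(-27*x/14)


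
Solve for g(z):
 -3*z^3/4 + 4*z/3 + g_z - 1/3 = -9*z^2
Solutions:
 g(z) = C1 + 3*z^4/16 - 3*z^3 - 2*z^2/3 + z/3


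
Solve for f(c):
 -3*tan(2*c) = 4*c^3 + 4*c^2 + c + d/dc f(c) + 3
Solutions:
 f(c) = C1 - c^4 - 4*c^3/3 - c^2/2 - 3*c + 3*log(cos(2*c))/2


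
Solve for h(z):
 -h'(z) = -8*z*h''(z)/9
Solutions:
 h(z) = C1 + C2*z^(17/8)


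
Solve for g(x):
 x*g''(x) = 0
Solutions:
 g(x) = C1 + C2*x


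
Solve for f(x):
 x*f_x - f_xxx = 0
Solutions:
 f(x) = C1 + Integral(C2*airyai(x) + C3*airybi(x), x)


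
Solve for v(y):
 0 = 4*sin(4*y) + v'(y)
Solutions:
 v(y) = C1 + cos(4*y)


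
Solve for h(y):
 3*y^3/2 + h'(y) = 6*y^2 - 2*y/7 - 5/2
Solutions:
 h(y) = C1 - 3*y^4/8 + 2*y^3 - y^2/7 - 5*y/2


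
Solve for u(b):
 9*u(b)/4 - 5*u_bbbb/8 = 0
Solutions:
 u(b) = C1*exp(-2^(1/4)*sqrt(3)*5^(3/4)*b/5) + C2*exp(2^(1/4)*sqrt(3)*5^(3/4)*b/5) + C3*sin(2^(1/4)*sqrt(3)*5^(3/4)*b/5) + C4*cos(2^(1/4)*sqrt(3)*5^(3/4)*b/5)


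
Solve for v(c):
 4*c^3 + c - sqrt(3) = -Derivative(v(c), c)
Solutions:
 v(c) = C1 - c^4 - c^2/2 + sqrt(3)*c


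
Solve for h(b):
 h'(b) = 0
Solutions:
 h(b) = C1


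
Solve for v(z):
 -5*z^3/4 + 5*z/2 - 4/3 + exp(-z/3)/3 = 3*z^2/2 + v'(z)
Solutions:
 v(z) = C1 - 5*z^4/16 - z^3/2 + 5*z^2/4 - 4*z/3 - 1/exp(z)^(1/3)


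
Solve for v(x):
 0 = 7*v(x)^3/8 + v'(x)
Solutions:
 v(x) = -2*sqrt(-1/(C1 - 7*x))
 v(x) = 2*sqrt(-1/(C1 - 7*x))


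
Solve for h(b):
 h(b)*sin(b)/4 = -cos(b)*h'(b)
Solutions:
 h(b) = C1*cos(b)^(1/4)


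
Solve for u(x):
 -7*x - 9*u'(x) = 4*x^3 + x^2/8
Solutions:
 u(x) = C1 - x^4/9 - x^3/216 - 7*x^2/18


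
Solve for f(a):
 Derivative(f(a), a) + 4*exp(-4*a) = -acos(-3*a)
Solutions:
 f(a) = C1 - a*acos(-3*a) - sqrt(1 - 9*a^2)/3 + exp(-4*a)


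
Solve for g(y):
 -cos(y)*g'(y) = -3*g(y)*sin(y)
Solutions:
 g(y) = C1/cos(y)^3


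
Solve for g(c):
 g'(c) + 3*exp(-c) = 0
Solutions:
 g(c) = C1 + 3*exp(-c)


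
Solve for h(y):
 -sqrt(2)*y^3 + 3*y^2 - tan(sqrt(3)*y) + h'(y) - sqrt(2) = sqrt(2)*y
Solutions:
 h(y) = C1 + sqrt(2)*y^4/4 - y^3 + sqrt(2)*y^2/2 + sqrt(2)*y - sqrt(3)*log(cos(sqrt(3)*y))/3


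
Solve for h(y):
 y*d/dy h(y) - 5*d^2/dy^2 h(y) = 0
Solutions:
 h(y) = C1 + C2*erfi(sqrt(10)*y/10)


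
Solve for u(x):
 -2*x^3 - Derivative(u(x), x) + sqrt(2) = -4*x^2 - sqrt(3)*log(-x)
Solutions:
 u(x) = C1 - x^4/2 + 4*x^3/3 + sqrt(3)*x*log(-x) + x*(-sqrt(3) + sqrt(2))


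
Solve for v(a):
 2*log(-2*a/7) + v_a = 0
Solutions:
 v(a) = C1 - 2*a*log(-a) + 2*a*(-log(2) + 1 + log(7))


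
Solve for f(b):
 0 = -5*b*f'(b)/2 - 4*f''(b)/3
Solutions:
 f(b) = C1 + C2*erf(sqrt(15)*b/4)


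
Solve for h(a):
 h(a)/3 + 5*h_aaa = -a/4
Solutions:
 h(a) = C3*exp(-15^(2/3)*a/15) - 3*a/4 + (C1*sin(3^(1/6)*5^(2/3)*a/10) + C2*cos(3^(1/6)*5^(2/3)*a/10))*exp(15^(2/3)*a/30)


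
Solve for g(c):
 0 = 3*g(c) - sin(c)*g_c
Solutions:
 g(c) = C1*(cos(c) - 1)^(3/2)/(cos(c) + 1)^(3/2)


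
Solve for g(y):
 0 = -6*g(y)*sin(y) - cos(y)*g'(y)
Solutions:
 g(y) = C1*cos(y)^6


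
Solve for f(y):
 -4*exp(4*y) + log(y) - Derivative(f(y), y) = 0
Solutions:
 f(y) = C1 + y*log(y) - y - exp(4*y)


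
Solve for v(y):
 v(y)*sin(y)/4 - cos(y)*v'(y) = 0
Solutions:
 v(y) = C1/cos(y)^(1/4)


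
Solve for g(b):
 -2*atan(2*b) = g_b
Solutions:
 g(b) = C1 - 2*b*atan(2*b) + log(4*b^2 + 1)/2


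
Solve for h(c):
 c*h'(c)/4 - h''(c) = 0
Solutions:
 h(c) = C1 + C2*erfi(sqrt(2)*c/4)


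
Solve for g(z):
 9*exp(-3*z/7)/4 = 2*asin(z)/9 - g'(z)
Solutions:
 g(z) = C1 + 2*z*asin(z)/9 + 2*sqrt(1 - z^2)/9 + 21*exp(-3*z/7)/4


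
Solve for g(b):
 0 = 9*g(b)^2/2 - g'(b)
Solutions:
 g(b) = -2/(C1 + 9*b)


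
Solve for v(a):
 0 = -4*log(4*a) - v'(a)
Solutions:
 v(a) = C1 - 4*a*log(a) - a*log(256) + 4*a


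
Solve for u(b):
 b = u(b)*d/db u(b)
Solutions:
 u(b) = -sqrt(C1 + b^2)
 u(b) = sqrt(C1 + b^2)


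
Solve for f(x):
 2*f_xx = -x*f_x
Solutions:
 f(x) = C1 + C2*erf(x/2)


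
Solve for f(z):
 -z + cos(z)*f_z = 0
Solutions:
 f(z) = C1 + Integral(z/cos(z), z)


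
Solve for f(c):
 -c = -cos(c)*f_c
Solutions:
 f(c) = C1 + Integral(c/cos(c), c)


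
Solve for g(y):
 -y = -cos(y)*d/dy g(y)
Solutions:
 g(y) = C1 + Integral(y/cos(y), y)


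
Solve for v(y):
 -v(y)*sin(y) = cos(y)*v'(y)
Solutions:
 v(y) = C1*cos(y)


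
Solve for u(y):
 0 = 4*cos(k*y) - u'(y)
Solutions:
 u(y) = C1 + 4*sin(k*y)/k


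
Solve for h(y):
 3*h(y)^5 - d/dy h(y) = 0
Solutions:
 h(y) = -(-1/(C1 + 12*y))^(1/4)
 h(y) = (-1/(C1 + 12*y))^(1/4)
 h(y) = -I*(-1/(C1 + 12*y))^(1/4)
 h(y) = I*(-1/(C1 + 12*y))^(1/4)


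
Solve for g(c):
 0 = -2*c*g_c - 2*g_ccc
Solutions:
 g(c) = C1 + Integral(C2*airyai(-c) + C3*airybi(-c), c)


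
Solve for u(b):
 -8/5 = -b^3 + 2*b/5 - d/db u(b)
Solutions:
 u(b) = C1 - b^4/4 + b^2/5 + 8*b/5


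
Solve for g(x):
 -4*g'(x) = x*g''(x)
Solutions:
 g(x) = C1 + C2/x^3


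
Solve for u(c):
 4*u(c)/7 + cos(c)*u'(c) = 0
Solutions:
 u(c) = C1*(sin(c) - 1)^(2/7)/(sin(c) + 1)^(2/7)


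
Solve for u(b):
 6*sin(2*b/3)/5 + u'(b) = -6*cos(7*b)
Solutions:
 u(b) = C1 - 6*sin(7*b)/7 + 9*cos(2*b/3)/5


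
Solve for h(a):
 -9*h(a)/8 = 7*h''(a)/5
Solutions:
 h(a) = C1*sin(3*sqrt(70)*a/28) + C2*cos(3*sqrt(70)*a/28)


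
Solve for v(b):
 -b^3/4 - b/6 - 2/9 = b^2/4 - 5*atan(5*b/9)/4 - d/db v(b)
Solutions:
 v(b) = C1 + b^4/16 + b^3/12 + b^2/12 - 5*b*atan(5*b/9)/4 + 2*b/9 + 9*log(25*b^2 + 81)/8


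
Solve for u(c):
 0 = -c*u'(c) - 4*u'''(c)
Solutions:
 u(c) = C1 + Integral(C2*airyai(-2^(1/3)*c/2) + C3*airybi(-2^(1/3)*c/2), c)


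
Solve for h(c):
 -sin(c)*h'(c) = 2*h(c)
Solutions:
 h(c) = C1*(cos(c) + 1)/(cos(c) - 1)


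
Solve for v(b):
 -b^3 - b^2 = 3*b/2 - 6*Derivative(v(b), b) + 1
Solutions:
 v(b) = C1 + b^4/24 + b^3/18 + b^2/8 + b/6


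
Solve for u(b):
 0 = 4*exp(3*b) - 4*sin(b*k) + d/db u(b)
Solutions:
 u(b) = C1 - 4*exp(3*b)/3 - 4*cos(b*k)/k


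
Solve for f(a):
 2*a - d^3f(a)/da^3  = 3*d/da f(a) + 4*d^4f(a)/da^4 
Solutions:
 f(a) = C1 + C4*exp(-a) + a^2/3 + (C2*sin(sqrt(39)*a/8) + C3*cos(sqrt(39)*a/8))*exp(3*a/8)


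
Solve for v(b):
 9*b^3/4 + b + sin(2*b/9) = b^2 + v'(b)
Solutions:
 v(b) = C1 + 9*b^4/16 - b^3/3 + b^2/2 - 9*cos(2*b/9)/2


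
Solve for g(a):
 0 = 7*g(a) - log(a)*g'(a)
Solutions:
 g(a) = C1*exp(7*li(a))


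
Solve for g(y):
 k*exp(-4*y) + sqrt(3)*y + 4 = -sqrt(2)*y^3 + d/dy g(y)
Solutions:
 g(y) = C1 - k*exp(-4*y)/4 + sqrt(2)*y^4/4 + sqrt(3)*y^2/2 + 4*y


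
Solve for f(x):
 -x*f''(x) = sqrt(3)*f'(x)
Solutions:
 f(x) = C1 + C2*x^(1 - sqrt(3))


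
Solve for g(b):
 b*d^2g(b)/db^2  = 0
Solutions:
 g(b) = C1 + C2*b


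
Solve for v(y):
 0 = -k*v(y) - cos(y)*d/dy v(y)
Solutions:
 v(y) = C1*exp(k*(log(sin(y) - 1) - log(sin(y) + 1))/2)


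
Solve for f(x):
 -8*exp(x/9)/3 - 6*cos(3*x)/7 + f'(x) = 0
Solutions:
 f(x) = C1 + 24*exp(x/9) + 2*sin(3*x)/7


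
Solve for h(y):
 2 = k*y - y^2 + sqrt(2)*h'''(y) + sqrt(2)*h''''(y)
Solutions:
 h(y) = C1 + C2*y + C3*y^2 + C4*exp(-y) + sqrt(2)*y^5/120 + sqrt(2)*y^4*(-k - 2)/48 + sqrt(2)*y^3*(k + 4)/12


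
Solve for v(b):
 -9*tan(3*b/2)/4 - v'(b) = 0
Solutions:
 v(b) = C1 + 3*log(cos(3*b/2))/2


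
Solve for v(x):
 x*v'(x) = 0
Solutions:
 v(x) = C1


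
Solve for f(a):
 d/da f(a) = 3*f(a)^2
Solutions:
 f(a) = -1/(C1 + 3*a)


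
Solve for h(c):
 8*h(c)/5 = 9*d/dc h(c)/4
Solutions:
 h(c) = C1*exp(32*c/45)


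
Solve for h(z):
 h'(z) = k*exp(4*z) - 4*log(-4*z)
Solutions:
 h(z) = C1 + k*exp(4*z)/4 - 4*z*log(-z) + 4*z*(1 - 2*log(2))


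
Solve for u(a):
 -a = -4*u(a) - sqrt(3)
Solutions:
 u(a) = a/4 - sqrt(3)/4


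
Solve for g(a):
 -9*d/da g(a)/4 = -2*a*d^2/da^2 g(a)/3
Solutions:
 g(a) = C1 + C2*a^(35/8)


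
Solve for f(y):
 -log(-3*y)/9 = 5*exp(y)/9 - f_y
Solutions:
 f(y) = C1 + y*log(-y)/9 + y*(-1 + log(3))/9 + 5*exp(y)/9


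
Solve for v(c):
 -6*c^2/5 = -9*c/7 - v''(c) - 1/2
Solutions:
 v(c) = C1 + C2*c + c^4/10 - 3*c^3/14 - c^2/4


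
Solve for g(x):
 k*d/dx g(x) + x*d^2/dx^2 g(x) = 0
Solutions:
 g(x) = C1 + x^(1 - re(k))*(C2*sin(log(x)*Abs(im(k))) + C3*cos(log(x)*im(k)))


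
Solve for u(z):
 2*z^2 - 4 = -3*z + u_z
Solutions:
 u(z) = C1 + 2*z^3/3 + 3*z^2/2 - 4*z


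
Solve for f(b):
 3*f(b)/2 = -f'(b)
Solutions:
 f(b) = C1*exp(-3*b/2)


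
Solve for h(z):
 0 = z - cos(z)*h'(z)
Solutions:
 h(z) = C1 + Integral(z/cos(z), z)


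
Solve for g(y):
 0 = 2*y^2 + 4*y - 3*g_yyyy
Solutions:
 g(y) = C1 + C2*y + C3*y^2 + C4*y^3 + y^6/540 + y^5/90


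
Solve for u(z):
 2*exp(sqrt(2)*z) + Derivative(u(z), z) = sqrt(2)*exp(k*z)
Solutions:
 u(z) = C1 - sqrt(2)*exp(sqrt(2)*z) + sqrt(2)*exp(k*z)/k


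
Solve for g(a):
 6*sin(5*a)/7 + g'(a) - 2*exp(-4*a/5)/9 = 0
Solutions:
 g(a) = C1 + 6*cos(5*a)/35 - 5*exp(-4*a/5)/18


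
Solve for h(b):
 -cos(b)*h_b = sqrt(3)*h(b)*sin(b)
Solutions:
 h(b) = C1*cos(b)^(sqrt(3))


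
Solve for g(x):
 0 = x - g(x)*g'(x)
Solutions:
 g(x) = -sqrt(C1 + x^2)
 g(x) = sqrt(C1 + x^2)


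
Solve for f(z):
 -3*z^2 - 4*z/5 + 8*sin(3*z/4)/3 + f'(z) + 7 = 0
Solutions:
 f(z) = C1 + z^3 + 2*z^2/5 - 7*z + 32*cos(3*z/4)/9


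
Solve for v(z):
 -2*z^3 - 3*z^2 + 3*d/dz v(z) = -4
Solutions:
 v(z) = C1 + z^4/6 + z^3/3 - 4*z/3


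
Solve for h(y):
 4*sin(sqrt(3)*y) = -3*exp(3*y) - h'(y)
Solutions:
 h(y) = C1 - exp(3*y) + 4*sqrt(3)*cos(sqrt(3)*y)/3


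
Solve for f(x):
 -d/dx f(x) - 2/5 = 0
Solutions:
 f(x) = C1 - 2*x/5


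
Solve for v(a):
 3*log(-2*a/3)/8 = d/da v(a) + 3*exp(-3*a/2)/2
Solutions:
 v(a) = C1 + 3*a*log(-a)/8 + 3*a*(-log(3) - 1 + log(2))/8 + exp(-3*a/2)


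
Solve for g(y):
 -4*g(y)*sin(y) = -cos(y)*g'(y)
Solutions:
 g(y) = C1/cos(y)^4


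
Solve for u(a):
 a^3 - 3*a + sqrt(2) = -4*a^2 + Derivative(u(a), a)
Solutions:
 u(a) = C1 + a^4/4 + 4*a^3/3 - 3*a^2/2 + sqrt(2)*a


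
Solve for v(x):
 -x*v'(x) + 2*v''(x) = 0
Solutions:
 v(x) = C1 + C2*erfi(x/2)


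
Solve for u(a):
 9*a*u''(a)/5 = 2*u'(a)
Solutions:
 u(a) = C1 + C2*a^(19/9)


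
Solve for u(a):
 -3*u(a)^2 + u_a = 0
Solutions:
 u(a) = -1/(C1 + 3*a)


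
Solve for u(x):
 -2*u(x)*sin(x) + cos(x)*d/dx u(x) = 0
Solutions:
 u(x) = C1/cos(x)^2


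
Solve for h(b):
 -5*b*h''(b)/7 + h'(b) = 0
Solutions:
 h(b) = C1 + C2*b^(12/5)


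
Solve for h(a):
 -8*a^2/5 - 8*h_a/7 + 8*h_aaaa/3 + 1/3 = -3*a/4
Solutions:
 h(a) = C1 + C4*exp(3^(1/3)*7^(2/3)*a/7) - 7*a^3/15 + 21*a^2/64 + 7*a/24 + (C2*sin(3^(5/6)*7^(2/3)*a/14) + C3*cos(3^(5/6)*7^(2/3)*a/14))*exp(-3^(1/3)*7^(2/3)*a/14)


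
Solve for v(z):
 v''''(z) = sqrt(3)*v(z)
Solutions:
 v(z) = C1*exp(-3^(1/8)*z) + C2*exp(3^(1/8)*z) + C3*sin(3^(1/8)*z) + C4*cos(3^(1/8)*z)


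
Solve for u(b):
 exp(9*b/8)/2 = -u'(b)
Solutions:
 u(b) = C1 - 4*exp(9*b/8)/9


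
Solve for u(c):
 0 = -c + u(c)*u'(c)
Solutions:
 u(c) = -sqrt(C1 + c^2)
 u(c) = sqrt(C1 + c^2)


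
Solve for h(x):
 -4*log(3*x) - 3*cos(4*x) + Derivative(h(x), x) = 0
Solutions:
 h(x) = C1 + 4*x*log(x) - 4*x + 4*x*log(3) + 3*sin(4*x)/4


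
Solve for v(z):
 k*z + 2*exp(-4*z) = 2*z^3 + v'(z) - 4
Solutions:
 v(z) = C1 + k*z^2/2 - z^4/2 + 4*z - exp(-4*z)/2


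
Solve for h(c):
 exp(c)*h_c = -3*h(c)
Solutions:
 h(c) = C1*exp(3*exp(-c))


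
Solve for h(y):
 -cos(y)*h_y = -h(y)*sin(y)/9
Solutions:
 h(y) = C1/cos(y)^(1/9)


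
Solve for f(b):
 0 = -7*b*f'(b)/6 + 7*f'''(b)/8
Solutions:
 f(b) = C1 + Integral(C2*airyai(6^(2/3)*b/3) + C3*airybi(6^(2/3)*b/3), b)


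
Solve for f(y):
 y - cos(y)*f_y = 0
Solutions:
 f(y) = C1 + Integral(y/cos(y), y)


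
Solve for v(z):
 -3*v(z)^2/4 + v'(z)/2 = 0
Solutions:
 v(z) = -2/(C1 + 3*z)


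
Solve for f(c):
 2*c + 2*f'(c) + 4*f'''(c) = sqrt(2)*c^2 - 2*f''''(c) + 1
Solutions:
 f(c) = C1 + C2*exp(c*(-8 + 8*2^(1/3)/(3*sqrt(177) + 43)^(1/3) + 2^(2/3)*(3*sqrt(177) + 43)^(1/3))/12)*sin(2^(1/3)*sqrt(3)*c*(-2^(1/3)*(3*sqrt(177) + 43)^(1/3) + 8/(3*sqrt(177) + 43)^(1/3))/12) + C3*exp(c*(-8 + 8*2^(1/3)/(3*sqrt(177) + 43)^(1/3) + 2^(2/3)*(3*sqrt(177) + 43)^(1/3))/12)*cos(2^(1/3)*sqrt(3)*c*(-2^(1/3)*(3*sqrt(177) + 43)^(1/3) + 8/(3*sqrt(177) + 43)^(1/3))/12) + C4*exp(-c*(8*2^(1/3)/(3*sqrt(177) + 43)^(1/3) + 4 + 2^(2/3)*(3*sqrt(177) + 43)^(1/3))/6) + sqrt(2)*c^3/6 - c^2/2 - 2*sqrt(2)*c + c/2


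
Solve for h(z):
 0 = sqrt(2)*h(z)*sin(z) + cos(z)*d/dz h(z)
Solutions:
 h(z) = C1*cos(z)^(sqrt(2))


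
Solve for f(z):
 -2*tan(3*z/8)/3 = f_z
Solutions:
 f(z) = C1 + 16*log(cos(3*z/8))/9


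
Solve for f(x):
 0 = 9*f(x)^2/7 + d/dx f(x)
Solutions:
 f(x) = 7/(C1 + 9*x)


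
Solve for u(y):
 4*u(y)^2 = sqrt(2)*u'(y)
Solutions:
 u(y) = -1/(C1 + 2*sqrt(2)*y)


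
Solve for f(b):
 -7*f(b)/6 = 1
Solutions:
 f(b) = -6/7


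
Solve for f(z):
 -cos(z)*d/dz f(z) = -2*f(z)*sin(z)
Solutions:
 f(z) = C1/cos(z)^2


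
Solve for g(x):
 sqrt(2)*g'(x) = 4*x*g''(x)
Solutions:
 g(x) = C1 + C2*x^(sqrt(2)/4 + 1)


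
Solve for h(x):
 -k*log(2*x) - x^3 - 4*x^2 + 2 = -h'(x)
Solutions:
 h(x) = C1 + k*x*log(x) - k*x + k*x*log(2) + x^4/4 + 4*x^3/3 - 2*x


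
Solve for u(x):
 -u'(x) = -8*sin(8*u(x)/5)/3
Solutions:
 -8*x/3 + 5*log(cos(8*u(x)/5) - 1)/16 - 5*log(cos(8*u(x)/5) + 1)/16 = C1


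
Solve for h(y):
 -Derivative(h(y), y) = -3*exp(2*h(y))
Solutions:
 h(y) = log(-sqrt(-1/(C1 + 3*y))) - log(2)/2
 h(y) = log(-1/(C1 + 3*y))/2 - log(2)/2


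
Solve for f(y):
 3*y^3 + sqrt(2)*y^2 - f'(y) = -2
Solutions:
 f(y) = C1 + 3*y^4/4 + sqrt(2)*y^3/3 + 2*y


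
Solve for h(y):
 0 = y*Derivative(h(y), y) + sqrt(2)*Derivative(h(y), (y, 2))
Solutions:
 h(y) = C1 + C2*erf(2^(1/4)*y/2)


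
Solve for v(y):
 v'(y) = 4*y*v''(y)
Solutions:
 v(y) = C1 + C2*y^(5/4)


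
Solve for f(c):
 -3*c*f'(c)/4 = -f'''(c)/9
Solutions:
 f(c) = C1 + Integral(C2*airyai(3*2^(1/3)*c/2) + C3*airybi(3*2^(1/3)*c/2), c)


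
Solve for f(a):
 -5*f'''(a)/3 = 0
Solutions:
 f(a) = C1 + C2*a + C3*a^2


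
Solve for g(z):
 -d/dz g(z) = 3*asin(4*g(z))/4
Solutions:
 Integral(1/asin(4*_y), (_y, g(z))) = C1 - 3*z/4


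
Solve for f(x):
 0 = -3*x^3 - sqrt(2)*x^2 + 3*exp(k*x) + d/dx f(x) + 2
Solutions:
 f(x) = C1 + 3*x^4/4 + sqrt(2)*x^3/3 - 2*x - 3*exp(k*x)/k


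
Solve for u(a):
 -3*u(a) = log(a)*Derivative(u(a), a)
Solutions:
 u(a) = C1*exp(-3*li(a))


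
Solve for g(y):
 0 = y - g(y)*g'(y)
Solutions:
 g(y) = -sqrt(C1 + y^2)
 g(y) = sqrt(C1 + y^2)


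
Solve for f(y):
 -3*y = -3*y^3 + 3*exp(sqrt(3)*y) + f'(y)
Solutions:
 f(y) = C1 + 3*y^4/4 - 3*y^2/2 - sqrt(3)*exp(sqrt(3)*y)


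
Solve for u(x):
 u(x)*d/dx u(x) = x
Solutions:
 u(x) = -sqrt(C1 + x^2)
 u(x) = sqrt(C1 + x^2)


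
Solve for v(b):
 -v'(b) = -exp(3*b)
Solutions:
 v(b) = C1 + exp(3*b)/3


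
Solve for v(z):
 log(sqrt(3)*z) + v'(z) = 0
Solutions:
 v(z) = C1 - z*log(z) - z*log(3)/2 + z


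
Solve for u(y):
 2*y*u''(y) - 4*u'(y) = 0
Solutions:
 u(y) = C1 + C2*y^3


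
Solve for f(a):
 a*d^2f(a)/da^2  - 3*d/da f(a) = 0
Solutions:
 f(a) = C1 + C2*a^4


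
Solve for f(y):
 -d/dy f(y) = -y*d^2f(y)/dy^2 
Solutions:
 f(y) = C1 + C2*y^2


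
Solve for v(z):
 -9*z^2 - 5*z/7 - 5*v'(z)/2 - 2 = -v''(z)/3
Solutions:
 v(z) = C1 + C2*exp(15*z/2) - 6*z^3/5 - 109*z^2/175 - 2536*z/2625


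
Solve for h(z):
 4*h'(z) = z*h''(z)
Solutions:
 h(z) = C1 + C2*z^5


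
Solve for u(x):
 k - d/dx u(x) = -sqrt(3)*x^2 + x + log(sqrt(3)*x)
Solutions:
 u(x) = C1 + k*x + sqrt(3)*x^3/3 - x^2/2 - x*log(x) - x*log(3)/2 + x


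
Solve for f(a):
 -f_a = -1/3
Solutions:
 f(a) = C1 + a/3


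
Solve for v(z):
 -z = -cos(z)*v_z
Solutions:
 v(z) = C1 + Integral(z/cos(z), z)


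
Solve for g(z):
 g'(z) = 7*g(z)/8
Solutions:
 g(z) = C1*exp(7*z/8)


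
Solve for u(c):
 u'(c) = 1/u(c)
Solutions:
 u(c) = -sqrt(C1 + 2*c)
 u(c) = sqrt(C1 + 2*c)


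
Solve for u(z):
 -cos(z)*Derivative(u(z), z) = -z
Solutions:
 u(z) = C1 + Integral(z/cos(z), z)


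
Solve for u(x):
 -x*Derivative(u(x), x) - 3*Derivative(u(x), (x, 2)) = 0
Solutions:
 u(x) = C1 + C2*erf(sqrt(6)*x/6)


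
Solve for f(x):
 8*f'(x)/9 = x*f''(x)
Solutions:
 f(x) = C1 + C2*x^(17/9)


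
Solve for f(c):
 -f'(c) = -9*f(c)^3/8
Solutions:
 f(c) = -2*sqrt(-1/(C1 + 9*c))
 f(c) = 2*sqrt(-1/(C1 + 9*c))


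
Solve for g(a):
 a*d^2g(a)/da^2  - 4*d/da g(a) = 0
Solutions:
 g(a) = C1 + C2*a^5


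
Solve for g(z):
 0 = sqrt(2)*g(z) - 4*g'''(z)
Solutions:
 g(z) = C3*exp(sqrt(2)*z/2) + (C1*sin(sqrt(6)*z/4) + C2*cos(sqrt(6)*z/4))*exp(-sqrt(2)*z/4)


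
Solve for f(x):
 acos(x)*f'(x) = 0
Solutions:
 f(x) = C1


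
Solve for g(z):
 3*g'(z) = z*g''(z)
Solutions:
 g(z) = C1 + C2*z^4


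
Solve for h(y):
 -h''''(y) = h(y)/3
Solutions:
 h(y) = (C1*sin(sqrt(2)*3^(3/4)*y/6) + C2*cos(sqrt(2)*3^(3/4)*y/6))*exp(-sqrt(2)*3^(3/4)*y/6) + (C3*sin(sqrt(2)*3^(3/4)*y/6) + C4*cos(sqrt(2)*3^(3/4)*y/6))*exp(sqrt(2)*3^(3/4)*y/6)


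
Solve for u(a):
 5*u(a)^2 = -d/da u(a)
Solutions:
 u(a) = 1/(C1 + 5*a)


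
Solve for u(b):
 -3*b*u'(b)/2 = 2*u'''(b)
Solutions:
 u(b) = C1 + Integral(C2*airyai(-6^(1/3)*b/2) + C3*airybi(-6^(1/3)*b/2), b)


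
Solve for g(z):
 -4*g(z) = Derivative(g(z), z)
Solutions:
 g(z) = C1*exp(-4*z)


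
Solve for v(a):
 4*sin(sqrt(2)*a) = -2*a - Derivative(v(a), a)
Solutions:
 v(a) = C1 - a^2 + 2*sqrt(2)*cos(sqrt(2)*a)


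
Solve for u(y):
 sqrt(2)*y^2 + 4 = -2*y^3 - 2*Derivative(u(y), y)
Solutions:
 u(y) = C1 - y^4/4 - sqrt(2)*y^3/6 - 2*y


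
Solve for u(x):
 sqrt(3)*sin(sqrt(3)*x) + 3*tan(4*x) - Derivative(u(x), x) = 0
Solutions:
 u(x) = C1 - 3*log(cos(4*x))/4 - cos(sqrt(3)*x)


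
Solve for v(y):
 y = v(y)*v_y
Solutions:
 v(y) = -sqrt(C1 + y^2)
 v(y) = sqrt(C1 + y^2)


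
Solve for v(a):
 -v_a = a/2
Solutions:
 v(a) = C1 - a^2/4


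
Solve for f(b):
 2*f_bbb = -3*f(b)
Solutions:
 f(b) = C3*exp(-2^(2/3)*3^(1/3)*b/2) + (C1*sin(2^(2/3)*3^(5/6)*b/4) + C2*cos(2^(2/3)*3^(5/6)*b/4))*exp(2^(2/3)*3^(1/3)*b/4)


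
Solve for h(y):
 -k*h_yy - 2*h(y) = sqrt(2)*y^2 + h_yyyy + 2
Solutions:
 h(y) = C1*exp(-sqrt(2)*y*sqrt(-k - sqrt(k^2 - 8))/2) + C2*exp(sqrt(2)*y*sqrt(-k - sqrt(k^2 - 8))/2) + C3*exp(-sqrt(2)*y*sqrt(-k + sqrt(k^2 - 8))/2) + C4*exp(sqrt(2)*y*sqrt(-k + sqrt(k^2 - 8))/2) + sqrt(2)*k/2 - sqrt(2)*y^2/2 - 1


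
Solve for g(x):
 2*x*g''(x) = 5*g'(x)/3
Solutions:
 g(x) = C1 + C2*x^(11/6)


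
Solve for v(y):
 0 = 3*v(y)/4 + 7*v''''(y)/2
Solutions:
 v(y) = (C1*sin(6^(1/4)*7^(3/4)*y/14) + C2*cos(6^(1/4)*7^(3/4)*y/14))*exp(-6^(1/4)*7^(3/4)*y/14) + (C3*sin(6^(1/4)*7^(3/4)*y/14) + C4*cos(6^(1/4)*7^(3/4)*y/14))*exp(6^(1/4)*7^(3/4)*y/14)


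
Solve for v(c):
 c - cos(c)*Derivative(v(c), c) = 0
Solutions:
 v(c) = C1 + Integral(c/cos(c), c)


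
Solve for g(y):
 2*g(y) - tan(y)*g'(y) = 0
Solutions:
 g(y) = C1*sin(y)^2


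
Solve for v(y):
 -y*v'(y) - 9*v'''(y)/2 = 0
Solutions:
 v(y) = C1 + Integral(C2*airyai(-6^(1/3)*y/3) + C3*airybi(-6^(1/3)*y/3), y)


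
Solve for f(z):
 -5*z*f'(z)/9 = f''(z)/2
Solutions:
 f(z) = C1 + C2*erf(sqrt(5)*z/3)


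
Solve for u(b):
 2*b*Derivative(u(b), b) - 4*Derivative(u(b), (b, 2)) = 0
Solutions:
 u(b) = C1 + C2*erfi(b/2)


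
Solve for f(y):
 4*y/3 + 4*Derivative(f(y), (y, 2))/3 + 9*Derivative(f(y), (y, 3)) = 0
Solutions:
 f(y) = C1 + C2*y + C3*exp(-4*y/27) - y^3/6 + 27*y^2/8


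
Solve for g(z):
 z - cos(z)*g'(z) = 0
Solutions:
 g(z) = C1 + Integral(z/cos(z), z)


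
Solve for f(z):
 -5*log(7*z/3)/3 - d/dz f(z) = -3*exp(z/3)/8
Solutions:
 f(z) = C1 - 5*z*log(z)/3 + 5*z*(-log(7) + 1 + log(3))/3 + 9*exp(z/3)/8


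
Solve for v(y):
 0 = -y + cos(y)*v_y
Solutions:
 v(y) = C1 + Integral(y/cos(y), y)


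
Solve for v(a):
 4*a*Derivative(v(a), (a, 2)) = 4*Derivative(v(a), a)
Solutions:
 v(a) = C1 + C2*a^2


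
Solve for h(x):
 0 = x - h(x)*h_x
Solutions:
 h(x) = -sqrt(C1 + x^2)
 h(x) = sqrt(C1 + x^2)


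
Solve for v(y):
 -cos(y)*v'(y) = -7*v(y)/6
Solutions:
 v(y) = C1*(sin(y) + 1)^(7/12)/(sin(y) - 1)^(7/12)


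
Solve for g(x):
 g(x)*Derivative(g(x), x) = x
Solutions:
 g(x) = -sqrt(C1 + x^2)
 g(x) = sqrt(C1 + x^2)


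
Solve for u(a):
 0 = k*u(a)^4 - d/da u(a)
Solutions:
 u(a) = (-1/(C1 + 3*a*k))^(1/3)
 u(a) = (-1/(C1 + a*k))^(1/3)*(-3^(2/3) - 3*3^(1/6)*I)/6
 u(a) = (-1/(C1 + a*k))^(1/3)*(-3^(2/3) + 3*3^(1/6)*I)/6


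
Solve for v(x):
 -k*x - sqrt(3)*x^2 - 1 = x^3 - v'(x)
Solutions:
 v(x) = C1 + k*x^2/2 + x^4/4 + sqrt(3)*x^3/3 + x


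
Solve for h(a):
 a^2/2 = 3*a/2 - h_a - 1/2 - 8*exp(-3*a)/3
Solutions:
 h(a) = C1 - a^3/6 + 3*a^2/4 - a/2 + 8*exp(-3*a)/9


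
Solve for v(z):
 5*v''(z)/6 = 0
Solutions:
 v(z) = C1 + C2*z


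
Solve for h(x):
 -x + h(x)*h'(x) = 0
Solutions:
 h(x) = -sqrt(C1 + x^2)
 h(x) = sqrt(C1 + x^2)


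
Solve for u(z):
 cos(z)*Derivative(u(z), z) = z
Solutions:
 u(z) = C1 + Integral(z/cos(z), z)


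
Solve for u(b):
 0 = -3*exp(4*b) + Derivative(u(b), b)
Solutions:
 u(b) = C1 + 3*exp(4*b)/4


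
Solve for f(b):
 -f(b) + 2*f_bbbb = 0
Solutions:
 f(b) = C1*exp(-2^(3/4)*b/2) + C2*exp(2^(3/4)*b/2) + C3*sin(2^(3/4)*b/2) + C4*cos(2^(3/4)*b/2)


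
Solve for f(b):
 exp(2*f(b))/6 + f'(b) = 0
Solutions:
 f(b) = log(-1/(C1 - b))/2 + log(3)/2
 f(b) = log(-sqrt(1/(C1 + b))) + log(3)/2


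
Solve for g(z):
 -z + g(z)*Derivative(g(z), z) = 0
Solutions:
 g(z) = -sqrt(C1 + z^2)
 g(z) = sqrt(C1 + z^2)


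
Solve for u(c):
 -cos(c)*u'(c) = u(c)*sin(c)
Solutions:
 u(c) = C1*cos(c)


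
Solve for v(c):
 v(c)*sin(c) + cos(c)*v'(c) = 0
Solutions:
 v(c) = C1*cos(c)


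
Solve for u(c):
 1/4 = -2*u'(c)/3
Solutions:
 u(c) = C1 - 3*c/8


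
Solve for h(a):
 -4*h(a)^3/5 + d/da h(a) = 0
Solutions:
 h(a) = -sqrt(10)*sqrt(-1/(C1 + 4*a))/2
 h(a) = sqrt(10)*sqrt(-1/(C1 + 4*a))/2


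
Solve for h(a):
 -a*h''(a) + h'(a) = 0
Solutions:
 h(a) = C1 + C2*a^2


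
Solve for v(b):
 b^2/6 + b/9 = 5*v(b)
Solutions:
 v(b) = b*(3*b + 2)/90


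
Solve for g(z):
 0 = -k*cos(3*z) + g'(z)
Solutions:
 g(z) = C1 + k*sin(3*z)/3


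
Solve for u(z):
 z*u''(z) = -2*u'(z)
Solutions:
 u(z) = C1 + C2/z


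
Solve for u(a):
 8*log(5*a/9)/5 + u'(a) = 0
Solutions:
 u(a) = C1 - 8*a*log(a)/5 - 8*a*log(5)/5 + 8*a/5 + 16*a*log(3)/5


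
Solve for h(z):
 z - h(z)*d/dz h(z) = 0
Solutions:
 h(z) = -sqrt(C1 + z^2)
 h(z) = sqrt(C1 + z^2)


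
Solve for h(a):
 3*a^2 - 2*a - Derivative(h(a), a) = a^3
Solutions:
 h(a) = C1 - a^4/4 + a^3 - a^2


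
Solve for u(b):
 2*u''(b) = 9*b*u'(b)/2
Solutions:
 u(b) = C1 + C2*erfi(3*sqrt(2)*b/4)


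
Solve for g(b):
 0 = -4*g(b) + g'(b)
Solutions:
 g(b) = C1*exp(4*b)


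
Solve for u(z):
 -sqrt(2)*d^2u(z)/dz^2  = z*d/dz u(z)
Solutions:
 u(z) = C1 + C2*erf(2^(1/4)*z/2)


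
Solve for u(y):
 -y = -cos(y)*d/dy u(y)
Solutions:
 u(y) = C1 + Integral(y/cos(y), y)


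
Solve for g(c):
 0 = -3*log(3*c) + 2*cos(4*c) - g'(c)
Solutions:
 g(c) = C1 - 3*c*log(c) - 3*c*log(3) + 3*c + sin(4*c)/2


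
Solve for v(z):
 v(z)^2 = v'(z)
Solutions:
 v(z) = -1/(C1 + z)


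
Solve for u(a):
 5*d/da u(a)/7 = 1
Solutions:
 u(a) = C1 + 7*a/5


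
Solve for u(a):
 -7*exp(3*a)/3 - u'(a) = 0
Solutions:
 u(a) = C1 - 7*exp(3*a)/9


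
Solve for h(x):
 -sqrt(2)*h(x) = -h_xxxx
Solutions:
 h(x) = C1*exp(-2^(1/8)*x) + C2*exp(2^(1/8)*x) + C3*sin(2^(1/8)*x) + C4*cos(2^(1/8)*x)


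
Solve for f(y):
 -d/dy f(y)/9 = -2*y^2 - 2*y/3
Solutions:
 f(y) = C1 + 6*y^3 + 3*y^2


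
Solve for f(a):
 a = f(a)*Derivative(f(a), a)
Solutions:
 f(a) = -sqrt(C1 + a^2)
 f(a) = sqrt(C1 + a^2)


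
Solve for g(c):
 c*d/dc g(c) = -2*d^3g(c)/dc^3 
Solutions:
 g(c) = C1 + Integral(C2*airyai(-2^(2/3)*c/2) + C3*airybi(-2^(2/3)*c/2), c)


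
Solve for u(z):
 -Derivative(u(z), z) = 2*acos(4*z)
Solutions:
 u(z) = C1 - 2*z*acos(4*z) + sqrt(1 - 16*z^2)/2


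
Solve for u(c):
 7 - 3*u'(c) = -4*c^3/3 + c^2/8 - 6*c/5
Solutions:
 u(c) = C1 + c^4/9 - c^3/72 + c^2/5 + 7*c/3


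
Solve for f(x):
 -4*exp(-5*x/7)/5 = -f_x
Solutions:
 f(x) = C1 - 28*exp(-5*x/7)/25


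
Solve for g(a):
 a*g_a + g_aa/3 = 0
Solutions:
 g(a) = C1 + C2*erf(sqrt(6)*a/2)


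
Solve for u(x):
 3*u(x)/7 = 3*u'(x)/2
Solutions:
 u(x) = C1*exp(2*x/7)


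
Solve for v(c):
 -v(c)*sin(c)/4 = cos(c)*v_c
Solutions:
 v(c) = C1*cos(c)^(1/4)


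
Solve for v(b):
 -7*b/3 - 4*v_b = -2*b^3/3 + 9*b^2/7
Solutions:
 v(b) = C1 + b^4/24 - 3*b^3/28 - 7*b^2/24


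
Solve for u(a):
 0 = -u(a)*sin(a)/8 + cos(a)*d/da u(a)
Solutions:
 u(a) = C1/cos(a)^(1/8)


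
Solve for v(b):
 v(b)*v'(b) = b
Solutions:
 v(b) = -sqrt(C1 + b^2)
 v(b) = sqrt(C1 + b^2)


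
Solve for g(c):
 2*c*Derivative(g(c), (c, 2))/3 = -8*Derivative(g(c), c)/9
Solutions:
 g(c) = C1 + C2/c^(1/3)


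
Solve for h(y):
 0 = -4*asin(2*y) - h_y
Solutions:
 h(y) = C1 - 4*y*asin(2*y) - 2*sqrt(1 - 4*y^2)


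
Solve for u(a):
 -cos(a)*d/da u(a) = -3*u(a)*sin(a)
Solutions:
 u(a) = C1/cos(a)^3


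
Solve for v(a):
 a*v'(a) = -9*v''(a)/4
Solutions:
 v(a) = C1 + C2*erf(sqrt(2)*a/3)


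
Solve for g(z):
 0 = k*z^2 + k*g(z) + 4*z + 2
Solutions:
 g(z) = (-k*z^2 - 4*z - 2)/k


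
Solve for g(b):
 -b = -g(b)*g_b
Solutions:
 g(b) = -sqrt(C1 + b^2)
 g(b) = sqrt(C1 + b^2)


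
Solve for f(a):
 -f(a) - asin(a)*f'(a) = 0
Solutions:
 f(a) = C1*exp(-Integral(1/asin(a), a))


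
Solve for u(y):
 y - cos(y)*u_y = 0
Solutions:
 u(y) = C1 + Integral(y/cos(y), y)


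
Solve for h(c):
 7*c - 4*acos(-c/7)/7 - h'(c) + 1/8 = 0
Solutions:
 h(c) = C1 + 7*c^2/2 - 4*c*acos(-c/7)/7 + c/8 - 4*sqrt(49 - c^2)/7


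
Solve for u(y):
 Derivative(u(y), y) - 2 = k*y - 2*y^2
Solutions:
 u(y) = C1 + k*y^2/2 - 2*y^3/3 + 2*y


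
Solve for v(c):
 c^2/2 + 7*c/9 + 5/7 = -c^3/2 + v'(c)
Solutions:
 v(c) = C1 + c^4/8 + c^3/6 + 7*c^2/18 + 5*c/7


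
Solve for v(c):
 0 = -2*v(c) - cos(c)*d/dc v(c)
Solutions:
 v(c) = C1*(sin(c) - 1)/(sin(c) + 1)


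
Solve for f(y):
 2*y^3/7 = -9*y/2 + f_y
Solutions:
 f(y) = C1 + y^4/14 + 9*y^2/4


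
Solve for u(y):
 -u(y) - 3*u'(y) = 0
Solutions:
 u(y) = C1*exp(-y/3)


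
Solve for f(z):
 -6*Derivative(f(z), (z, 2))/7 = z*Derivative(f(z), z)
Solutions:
 f(z) = C1 + C2*erf(sqrt(21)*z/6)


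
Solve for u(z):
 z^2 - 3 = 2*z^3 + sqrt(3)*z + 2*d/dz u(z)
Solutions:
 u(z) = C1 - z^4/4 + z^3/6 - sqrt(3)*z^2/4 - 3*z/2


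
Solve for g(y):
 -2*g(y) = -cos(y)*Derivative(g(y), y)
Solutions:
 g(y) = C1*(sin(y) + 1)/(sin(y) - 1)


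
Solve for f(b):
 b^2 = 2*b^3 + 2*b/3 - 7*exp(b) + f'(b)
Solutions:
 f(b) = C1 - b^4/2 + b^3/3 - b^2/3 + 7*exp(b)


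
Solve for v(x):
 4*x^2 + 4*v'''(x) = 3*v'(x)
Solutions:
 v(x) = C1 + C2*exp(-sqrt(3)*x/2) + C3*exp(sqrt(3)*x/2) + 4*x^3/9 + 32*x/9


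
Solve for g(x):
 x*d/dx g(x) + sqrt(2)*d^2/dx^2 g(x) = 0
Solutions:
 g(x) = C1 + C2*erf(2^(1/4)*x/2)


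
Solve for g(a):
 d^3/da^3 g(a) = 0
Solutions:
 g(a) = C1 + C2*a + C3*a^2


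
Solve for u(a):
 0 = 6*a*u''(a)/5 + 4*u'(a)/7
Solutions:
 u(a) = C1 + C2*a^(11/21)


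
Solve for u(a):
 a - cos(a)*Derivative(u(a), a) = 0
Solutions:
 u(a) = C1 + Integral(a/cos(a), a)


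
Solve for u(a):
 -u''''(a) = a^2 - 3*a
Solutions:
 u(a) = C1 + C2*a + C3*a^2 + C4*a^3 - a^6/360 + a^5/40


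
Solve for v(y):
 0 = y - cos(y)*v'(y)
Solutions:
 v(y) = C1 + Integral(y/cos(y), y)


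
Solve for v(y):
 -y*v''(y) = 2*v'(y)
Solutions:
 v(y) = C1 + C2/y


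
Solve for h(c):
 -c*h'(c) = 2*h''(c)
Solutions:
 h(c) = C1 + C2*erf(c/2)


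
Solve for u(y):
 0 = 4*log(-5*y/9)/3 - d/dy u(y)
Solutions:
 u(y) = C1 + 4*y*log(-y)/3 + 4*y*(-2*log(3) - 1 + log(5))/3


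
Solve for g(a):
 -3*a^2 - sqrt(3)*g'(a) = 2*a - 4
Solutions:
 g(a) = C1 - sqrt(3)*a^3/3 - sqrt(3)*a^2/3 + 4*sqrt(3)*a/3


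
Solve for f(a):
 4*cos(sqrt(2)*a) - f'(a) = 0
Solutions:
 f(a) = C1 + 2*sqrt(2)*sin(sqrt(2)*a)


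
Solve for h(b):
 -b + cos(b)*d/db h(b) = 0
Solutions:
 h(b) = C1 + Integral(b/cos(b), b)


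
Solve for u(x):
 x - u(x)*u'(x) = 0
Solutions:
 u(x) = -sqrt(C1 + x^2)
 u(x) = sqrt(C1 + x^2)


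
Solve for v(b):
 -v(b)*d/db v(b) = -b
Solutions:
 v(b) = -sqrt(C1 + b^2)
 v(b) = sqrt(C1 + b^2)


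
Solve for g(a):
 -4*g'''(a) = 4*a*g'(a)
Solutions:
 g(a) = C1 + Integral(C2*airyai(-a) + C3*airybi(-a), a)


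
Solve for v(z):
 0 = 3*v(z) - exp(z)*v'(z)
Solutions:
 v(z) = C1*exp(-3*exp(-z))


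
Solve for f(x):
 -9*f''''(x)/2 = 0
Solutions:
 f(x) = C1 + C2*x + C3*x^2 + C4*x^3


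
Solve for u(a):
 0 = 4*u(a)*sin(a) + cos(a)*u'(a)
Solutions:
 u(a) = C1*cos(a)^4


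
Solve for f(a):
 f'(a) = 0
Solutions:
 f(a) = C1


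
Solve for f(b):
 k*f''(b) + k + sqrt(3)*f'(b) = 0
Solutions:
 f(b) = C1 + C2*exp(-sqrt(3)*b/k) - sqrt(3)*b*k/3


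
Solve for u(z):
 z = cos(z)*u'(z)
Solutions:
 u(z) = C1 + Integral(z/cos(z), z)


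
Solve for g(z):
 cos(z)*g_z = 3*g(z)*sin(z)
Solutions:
 g(z) = C1/cos(z)^3


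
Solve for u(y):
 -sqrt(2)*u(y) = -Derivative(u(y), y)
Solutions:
 u(y) = C1*exp(sqrt(2)*y)


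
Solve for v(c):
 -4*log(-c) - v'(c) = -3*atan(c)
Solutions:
 v(c) = C1 - 4*c*log(-c) + 3*c*atan(c) + 4*c - 3*log(c^2 + 1)/2


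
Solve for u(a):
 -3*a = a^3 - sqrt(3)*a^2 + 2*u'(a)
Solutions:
 u(a) = C1 - a^4/8 + sqrt(3)*a^3/6 - 3*a^2/4


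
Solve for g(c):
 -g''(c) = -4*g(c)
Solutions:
 g(c) = C1*exp(-2*c) + C2*exp(2*c)


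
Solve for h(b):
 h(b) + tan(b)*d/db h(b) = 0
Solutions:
 h(b) = C1/sin(b)


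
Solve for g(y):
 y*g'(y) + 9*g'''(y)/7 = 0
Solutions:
 g(y) = C1 + Integral(C2*airyai(-21^(1/3)*y/3) + C3*airybi(-21^(1/3)*y/3), y)


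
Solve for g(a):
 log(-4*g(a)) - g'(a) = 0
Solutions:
 -Integral(1/(log(-_y) + 2*log(2)), (_y, g(a))) = C1 - a


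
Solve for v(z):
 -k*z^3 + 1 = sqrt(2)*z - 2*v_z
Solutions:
 v(z) = C1 + k*z^4/8 + sqrt(2)*z^2/4 - z/2


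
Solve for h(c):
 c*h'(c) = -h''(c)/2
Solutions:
 h(c) = C1 + C2*erf(c)


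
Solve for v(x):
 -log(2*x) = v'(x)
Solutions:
 v(x) = C1 - x*log(x) - x*log(2) + x
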